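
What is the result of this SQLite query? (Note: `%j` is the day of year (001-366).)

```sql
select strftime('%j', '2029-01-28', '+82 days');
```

First apply '+82 days': 2029-01-28 → 2029-04-20.
Day-of-year for 2029-04-20: days since 2029-01-01 inclusive = 110, zero-padded to 110.

110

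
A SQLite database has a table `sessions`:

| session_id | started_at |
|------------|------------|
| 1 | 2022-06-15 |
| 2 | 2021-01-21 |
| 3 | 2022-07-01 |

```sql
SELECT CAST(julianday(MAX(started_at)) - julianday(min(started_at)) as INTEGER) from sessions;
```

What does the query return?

MIN = 2021-01-21, MAX = 2022-07-01.
10 days remain in January 2021 after the 21st (31 − 21).
Full months from February 2021 through June 2022 contribute their day counts.
Then 1 day into July 2022.
Total: 10 + 28 + 31 + 30 + 31 + 30 + 31 + 31 + 30 + 31 + 30 + 31 + 31 + 28 + 31 + 30 + 31 + 30 + 1 = 526.

526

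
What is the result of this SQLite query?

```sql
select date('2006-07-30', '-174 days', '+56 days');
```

Applying '-174 days' to 2006-07-30: counting 174 days back gives 2006-02-06.
Applying '+56 days' to 2006-02-06: counting 56 days forward gives 2006-04-03.

2006-04-03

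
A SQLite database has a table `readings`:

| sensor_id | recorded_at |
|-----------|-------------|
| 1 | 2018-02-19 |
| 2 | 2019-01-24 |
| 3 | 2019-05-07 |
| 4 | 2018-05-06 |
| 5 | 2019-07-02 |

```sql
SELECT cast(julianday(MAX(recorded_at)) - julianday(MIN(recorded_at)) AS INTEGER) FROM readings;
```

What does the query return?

MIN = 2018-02-19, MAX = 2019-07-02.
9 days remain in February 2018 after the 19th (28 − 19).
Full months from March 2018 through June 2019 contribute their day counts.
Then 2 days into July 2019.
Total: 9 + 31 + 30 + 31 + 30 + 31 + 31 + 30 + 31 + 30 + 31 + 31 + 28 + 31 + 30 + 31 + 30 + 2 = 498.

498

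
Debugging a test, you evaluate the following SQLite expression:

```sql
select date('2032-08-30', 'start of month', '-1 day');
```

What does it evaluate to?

`start of month` rewinds 2032-08-30 to 2032-08-01.
Going back 1 day from 2032-08-01 reaches 2032-07-31 (last day of July, 31 days).

2032-07-31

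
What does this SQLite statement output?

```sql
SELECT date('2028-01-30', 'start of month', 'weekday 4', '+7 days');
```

2028-01-13

`start of month` rewinds 2028-01-30 to 2028-01-01.
`weekday 4` advances to the next Thursday; 2028-01-01 is a Saturday, so it moves forward to 2028-01-06.
Advancing 7 more days within January lands on 2028-01-13.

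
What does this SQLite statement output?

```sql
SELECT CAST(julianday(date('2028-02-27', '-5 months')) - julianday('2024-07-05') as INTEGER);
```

1179

Adding -5 months to 2028-02-27 gives 2027-09-27.
26 days remain in July 2024 after the 5th (31 − 5).
Full months from August 2024 through August 2027 contribute their day counts.
Then 27 days into September 2027.
Total: 26 + 31 + 30 + 31 + 30 + 31 + 31 + 28 + 31 + 30 + 31 + 30 + 31 + 31 + 30 + 31 + 30 + 31 + 31 + 28 + 31 + 30 + 31 + 30 + 31 + 31 + 30 + 31 + 30 + 31 + 31 + 28 + 31 + 30 + 31 + 30 + 31 + 31 + 27 = 1179.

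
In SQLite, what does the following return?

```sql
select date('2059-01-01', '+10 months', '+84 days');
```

2060-01-24

Adding +10 months to 2059-01-01 gives 2059-11-01.
Applying '+84 days' to 2059-11-01: counting 84 days forward gives 2060-01-24.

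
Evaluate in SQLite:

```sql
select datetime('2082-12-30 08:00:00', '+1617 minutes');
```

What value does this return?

1617 minutes = 26h 57m; +1617 minutes from 2082-12-30 08:00:00 is 2082-12-31 10:57:00 (crosses midnight).

2082-12-31 10:57:00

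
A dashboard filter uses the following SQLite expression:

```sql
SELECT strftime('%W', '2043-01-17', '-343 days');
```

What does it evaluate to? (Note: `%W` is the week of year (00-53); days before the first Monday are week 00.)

05

First apply '-343 days': 2043-01-17 → 2042-02-08.
2042-02-08 is a Saturday. SQLite's %W counts Mondays since the year started; the result is 05.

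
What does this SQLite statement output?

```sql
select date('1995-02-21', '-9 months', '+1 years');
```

Adding -9 months to 1995-02-21 gives 1994-05-21.
Adding +1 year to 1994-05-21 gives 1995-05-21.

1995-05-21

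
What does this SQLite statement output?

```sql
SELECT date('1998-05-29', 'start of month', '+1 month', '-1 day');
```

`start of month` rewinds 1998-05-29 to 1998-05-01.
Adding +1 month to 1998-05-01 gives 1998-06-01.
Going back 1 day from 1998-06-01 reaches 1998-05-31 (last day of May, 31 days).

1998-05-31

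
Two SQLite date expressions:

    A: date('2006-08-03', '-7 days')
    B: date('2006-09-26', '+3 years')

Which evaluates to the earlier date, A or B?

A = 2006-07-27.
B = 2009-09-26.
A is earlier.

A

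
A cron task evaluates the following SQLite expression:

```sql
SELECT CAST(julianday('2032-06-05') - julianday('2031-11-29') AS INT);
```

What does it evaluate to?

1 day remains in November 2031 after the 29th (30 − 29).
Full months from December 2031 through May 2032 contribute their day counts.
Then 5 days into June 2032.
Total: 1 + 31 + 31 + 29 + 31 + 30 + 31 + 5 = 189.

189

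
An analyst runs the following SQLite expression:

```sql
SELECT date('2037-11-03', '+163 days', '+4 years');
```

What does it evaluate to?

Applying '+163 days' to 2037-11-03: counting 163 days forward gives 2038-04-15.
Adding +4 years to 2038-04-15 gives 2042-04-15.

2042-04-15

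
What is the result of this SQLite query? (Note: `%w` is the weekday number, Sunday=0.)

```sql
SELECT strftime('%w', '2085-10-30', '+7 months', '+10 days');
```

0

First apply '+7 months', '+10 days': 2085-10-30 → 2086-06-09.
2086-06-09 is a Sunday; with Sunday=0 that is 0.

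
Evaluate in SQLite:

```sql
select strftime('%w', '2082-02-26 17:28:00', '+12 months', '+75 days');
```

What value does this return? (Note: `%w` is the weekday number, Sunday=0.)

First apply '+12 months', '+75 days': 2082-02-26 17:28:00 → 2083-05-12 17:28:00.
2083-05-12 is a Wednesday; with Sunday=0 that is 3.

3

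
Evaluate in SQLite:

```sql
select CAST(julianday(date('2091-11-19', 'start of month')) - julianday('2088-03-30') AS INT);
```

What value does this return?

`start of month` rewinds 2091-11-19 to 2091-11-01.
1 day remains in March 2088 after the 30th (31 − 30).
Full months from April 2088 through October 2091 contribute their day counts.
Then 1 day into November 2091.
Total: 1 + 30 + 31 + 30 + 31 + 31 + 30 + 31 + 30 + 31 + 31 + 28 + 31 + 30 + 31 + 30 + 31 + 31 + 30 + 31 + 30 + 31 + 31 + 28 + 31 + 30 + 31 + 30 + 31 + 31 + 30 + 31 + 30 + 31 + 31 + 28 + 31 + 30 + 31 + 30 + 31 + 31 + 30 + 31 + 1 = 1311.

1311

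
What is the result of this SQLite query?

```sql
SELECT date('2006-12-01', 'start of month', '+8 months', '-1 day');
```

`start of month` rewinds 2006-12-01 to 2006-12-01.
Adding +8 months to 2006-12-01 gives 2007-08-01.
Going back 1 day from 2007-08-01 reaches 2007-07-31 (last day of July, 31 days).

2007-07-31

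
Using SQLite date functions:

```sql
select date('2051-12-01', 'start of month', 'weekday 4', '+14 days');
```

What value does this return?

`start of month` rewinds 2051-12-01 to 2051-12-01.
`weekday 4` advances to the next Thursday; 2051-12-01 is a Friday, so it moves forward to 2051-12-07.
Advancing 14 more days within December lands on 2051-12-21.

2051-12-21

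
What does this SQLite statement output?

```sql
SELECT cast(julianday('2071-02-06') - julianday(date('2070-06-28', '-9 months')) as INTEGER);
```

Adding -9 months to 2070-06-28 gives 2069-09-28.
2 days remain in September 2069 after the 28th (30 − 28).
Full months from October 2069 through January 2071 contribute their day counts.
Then 6 days into February 2071.
Total: 2 + 31 + 30 + 31 + 31 + 28 + 31 + 30 + 31 + 30 + 31 + 31 + 30 + 31 + 30 + 31 + 31 + 6 = 496.

496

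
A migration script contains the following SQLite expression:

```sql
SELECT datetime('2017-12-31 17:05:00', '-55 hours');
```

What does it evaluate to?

-55 hours from 2017-12-31 17:05:00 is 2017-12-29 10:05:00 (crosses midnight).

2017-12-29 10:05:00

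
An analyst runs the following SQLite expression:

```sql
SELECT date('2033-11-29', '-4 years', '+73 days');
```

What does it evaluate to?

2030-02-10

Adding -4 years to 2033-11-29 gives 2029-11-29.
Applying '+73 days' to 2029-11-29: counting 73 days forward gives 2030-02-10.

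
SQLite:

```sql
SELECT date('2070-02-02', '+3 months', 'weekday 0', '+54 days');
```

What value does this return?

2070-06-27

Adding +3 months to 2070-02-02 gives 2070-05-02.
`weekday 0` advances to the next Sunday; 2070-05-02 is a Friday, so it moves forward to 2070-05-04.
Applying '+54 days' to 2070-05-04: counting 54 days forward gives 2070-06-27.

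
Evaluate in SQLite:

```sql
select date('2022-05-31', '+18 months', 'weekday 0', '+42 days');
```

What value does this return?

2024-01-14

Adding +18 months to 2022-05-31 targets 2023-11-31. November 2023 has only 30 days, so SQLite normalizes the 1-day overflow forward to 2023-12-01.
`weekday 0` advances to the next Sunday; 2023-12-01 is a Friday, so it moves forward to 2023-12-03.
Applying '+42 days' to 2023-12-03: counting 42 days forward gives 2024-01-14.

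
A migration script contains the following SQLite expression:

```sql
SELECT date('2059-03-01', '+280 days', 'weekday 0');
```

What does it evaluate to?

Applying '+280 days' to 2059-03-01: counting 280 days forward gives 2059-12-06.
`weekday 0` advances to the next Sunday; 2059-12-06 is a Saturday, so it moves forward to 2059-12-07.

2059-12-07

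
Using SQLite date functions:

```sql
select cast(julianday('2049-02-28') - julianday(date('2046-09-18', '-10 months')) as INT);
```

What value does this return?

1198

Adding -10 months to 2046-09-18 gives 2045-11-18.
12 days remain in November 2045 after the 18th (30 − 18).
Full months from December 2045 through January 2049 contribute their day counts.
Then 28 days into February 2049.
Total: 12 + 31 + 31 + 28 + 31 + 30 + 31 + 30 + 31 + 31 + 30 + 31 + 30 + 31 + 31 + 28 + 31 + 30 + 31 + 30 + 31 + 31 + 30 + 31 + 30 + 31 + 31 + 29 + 31 + 30 + 31 + 30 + 31 + 31 + 30 + 31 + 30 + 31 + 31 + 28 = 1198.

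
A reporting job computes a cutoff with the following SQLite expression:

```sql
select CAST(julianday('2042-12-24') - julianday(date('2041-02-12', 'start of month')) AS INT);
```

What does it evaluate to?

691

`start of month` rewinds 2041-02-12 to 2041-02-01.
27 days remain in February 2041 after the 1st (28 − 1).
Full months from March 2041 through November 2042 contribute their day counts.
Then 24 days into December 2042.
Total: 27 + 31 + 30 + 31 + 30 + 31 + 31 + 30 + 31 + 30 + 31 + 31 + 28 + 31 + 30 + 31 + 30 + 31 + 31 + 30 + 31 + 30 + 24 = 691.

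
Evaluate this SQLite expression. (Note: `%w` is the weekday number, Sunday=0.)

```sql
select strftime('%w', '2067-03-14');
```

2067-03-14 is a Monday; with Sunday=0 that is 1.

1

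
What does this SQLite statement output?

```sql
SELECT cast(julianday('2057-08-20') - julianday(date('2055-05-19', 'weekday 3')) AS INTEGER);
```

`weekday 3` advances to the next Wednesday; 2055-05-19 is already a Wednesday, so it stays at 2055-05-19.
12 days remain in May 2055 after the 19th (31 − 19).
Full months from June 2055 through July 2057 contribute their day counts.
Then 20 days into August 2057.
Total: 12 + 30 + 31 + 31 + 30 + 31 + 30 + 31 + 31 + 29 + 31 + 30 + 31 + 30 + 31 + 31 + 30 + 31 + 30 + 31 + 31 + 28 + 31 + 30 + 31 + 30 + 31 + 20 = 824.

824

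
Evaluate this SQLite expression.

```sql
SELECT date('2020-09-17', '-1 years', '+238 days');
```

2020-05-12

Adding -1 year to 2020-09-17 gives 2019-09-17.
Applying '+238 days' to 2019-09-17: counting 238 days forward gives 2020-05-12.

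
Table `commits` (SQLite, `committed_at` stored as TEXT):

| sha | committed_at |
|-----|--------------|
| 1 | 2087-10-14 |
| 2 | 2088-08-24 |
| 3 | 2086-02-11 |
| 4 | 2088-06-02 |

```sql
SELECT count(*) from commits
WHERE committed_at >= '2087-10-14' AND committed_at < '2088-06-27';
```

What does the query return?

2

Rows in [2087-10-14, 2088-06-27): 2087-10-14, 2088-06-02 → 2 rows.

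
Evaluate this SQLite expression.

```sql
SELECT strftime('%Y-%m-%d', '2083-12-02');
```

`%Y-%m-%d` extracts the ISO date: 2083-12-02.

2083-12-02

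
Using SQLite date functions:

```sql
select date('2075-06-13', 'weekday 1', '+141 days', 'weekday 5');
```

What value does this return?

`weekday 1` advances to the next Monday; 2075-06-13 is a Thursday, so it moves forward to 2075-06-17.
Applying '+141 days' to 2075-06-17: counting 141 days forward gives 2075-11-05.
`weekday 5` advances to the next Friday; 2075-11-05 is a Tuesday, so it moves forward to 2075-11-08.

2075-11-08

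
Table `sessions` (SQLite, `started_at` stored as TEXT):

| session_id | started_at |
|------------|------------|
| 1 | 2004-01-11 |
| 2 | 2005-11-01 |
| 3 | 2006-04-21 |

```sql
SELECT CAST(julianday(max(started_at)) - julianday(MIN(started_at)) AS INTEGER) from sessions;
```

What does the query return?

MIN = 2004-01-11, MAX = 2006-04-21.
20 days remain in January 2004 after the 11th (31 − 11).
Full months from February 2004 through March 2006 contribute their day counts.
Then 21 days into April 2006.
Total: 20 + 29 + 31 + 30 + 31 + 30 + 31 + 31 + 30 + 31 + 30 + 31 + 31 + 28 + 31 + 30 + 31 + 30 + 31 + 31 + 30 + 31 + 30 + 31 + 31 + 28 + 31 + 21 = 831.

831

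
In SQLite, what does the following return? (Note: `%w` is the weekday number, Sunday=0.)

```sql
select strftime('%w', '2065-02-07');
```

6

2065-02-07 is a Saturday; with Sunday=0 that is 6.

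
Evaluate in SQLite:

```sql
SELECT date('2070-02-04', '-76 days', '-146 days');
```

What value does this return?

Applying '-76 days' to 2070-02-04: counting 76 days back gives 2069-11-20.
Applying '-146 days' to 2069-11-20: counting 146 days back gives 2069-06-27.

2069-06-27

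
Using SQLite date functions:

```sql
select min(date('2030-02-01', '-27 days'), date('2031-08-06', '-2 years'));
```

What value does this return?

date('2030-02-01', '-27 days') → 2030-01-05.
date('2031-08-06', '-2 years') → 2029-08-06.
Earlier of the two is 2029-08-06.

2029-08-06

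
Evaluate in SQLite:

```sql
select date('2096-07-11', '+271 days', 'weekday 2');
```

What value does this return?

2097-04-09

Applying '+271 days' to 2096-07-11: counting 271 days forward gives 2097-04-08.
`weekday 2` advances to the next Tuesday; 2097-04-08 is a Monday, so it moves forward to 2097-04-09.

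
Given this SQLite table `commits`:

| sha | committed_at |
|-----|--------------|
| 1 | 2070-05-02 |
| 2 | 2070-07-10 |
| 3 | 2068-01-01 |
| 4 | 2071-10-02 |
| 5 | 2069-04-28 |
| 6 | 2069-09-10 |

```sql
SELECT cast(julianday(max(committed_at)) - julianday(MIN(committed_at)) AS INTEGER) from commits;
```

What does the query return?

MIN = 2068-01-01, MAX = 2071-10-02.
30 days remain in January 2068 after the 1st (31 − 1).
Full months from February 2068 through September 2071 contribute their day counts.
Then 2 days into October 2071.
Total: 30 + 29 + 31 + 30 + 31 + 30 + 31 + 31 + 30 + 31 + 30 + 31 + 31 + 28 + 31 + 30 + 31 + 30 + 31 + 31 + 30 + 31 + 30 + 31 + 31 + 28 + 31 + 30 + 31 + 30 + 31 + 31 + 30 + 31 + 30 + 31 + 31 + 28 + 31 + 30 + 31 + 30 + 31 + 31 + 30 + 2 = 1370.

1370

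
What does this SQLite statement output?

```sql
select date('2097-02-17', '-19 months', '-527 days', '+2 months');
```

2094-04-05

Adding -19 months to 2097-02-17 gives 2095-07-17.
Applying '-527 days' to 2095-07-17: counting 527 days back gives 2094-02-05.
Adding +2 months to 2094-02-05 gives 2094-04-05.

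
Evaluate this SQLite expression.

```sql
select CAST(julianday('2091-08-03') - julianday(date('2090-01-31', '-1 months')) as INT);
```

580

Adding -1 month to 2090-01-31 gives 2089-12-31.
0 days remain in December 2089 after the 31st (31 − 31).
Full months from January 2090 through July 2091 contribute their day counts.
Then 3 days into August 2091.
Total: 0 + 31 + 28 + 31 + 30 + 31 + 30 + 31 + 31 + 30 + 31 + 30 + 31 + 31 + 28 + 31 + 30 + 31 + 30 + 31 + 3 = 580.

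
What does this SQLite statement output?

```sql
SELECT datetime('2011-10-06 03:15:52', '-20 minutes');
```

-20 minutes from 2011-10-06 03:15:52 is 2011-10-06 02:55:52.

2011-10-06 02:55:52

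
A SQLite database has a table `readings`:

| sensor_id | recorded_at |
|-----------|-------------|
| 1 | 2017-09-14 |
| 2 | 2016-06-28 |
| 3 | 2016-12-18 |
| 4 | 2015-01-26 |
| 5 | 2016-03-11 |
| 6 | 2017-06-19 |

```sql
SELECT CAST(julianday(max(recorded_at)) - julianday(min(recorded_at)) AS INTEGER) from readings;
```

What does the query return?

962

MIN = 2015-01-26, MAX = 2017-09-14.
5 days remain in January 2015 after the 26th (31 − 26).
Full months from February 2015 through August 2017 contribute their day counts.
Then 14 days into September 2017.
Total: 5 + 28 + 31 + 30 + 31 + 30 + 31 + 31 + 30 + 31 + 30 + 31 + 31 + 29 + 31 + 30 + 31 + 30 + 31 + 31 + 30 + 31 + 30 + 31 + 31 + 28 + 31 + 30 + 31 + 30 + 31 + 31 + 14 = 962.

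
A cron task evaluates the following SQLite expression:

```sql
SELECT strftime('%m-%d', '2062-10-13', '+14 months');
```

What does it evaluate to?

First apply '+14 months': 2062-10-13 → 2063-12-13.
`%m-%d` extracts the month-day: 12-13.

12-13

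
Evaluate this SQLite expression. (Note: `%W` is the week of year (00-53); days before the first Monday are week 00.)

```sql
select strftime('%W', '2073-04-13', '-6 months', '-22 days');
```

38

First apply '-6 months', '-22 days': 2073-04-13 → 2072-09-21.
2072-09-21 is a Wednesday. SQLite's %W counts Mondays since the year started; the result is 38.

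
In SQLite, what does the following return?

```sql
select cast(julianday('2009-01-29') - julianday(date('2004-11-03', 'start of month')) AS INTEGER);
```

`start of month` rewinds 2004-11-03 to 2004-11-01.
29 days remain in November 2004 after the 1st (30 − 1).
Full months from December 2004 through December 2008 contribute their day counts.
Then 29 days into January 2009.
Total: 29 + 31 + 31 + 28 + 31 + 30 + 31 + 30 + 31 + 31 + 30 + 31 + 30 + 31 + 31 + 28 + 31 + 30 + 31 + 30 + 31 + 31 + 30 + 31 + 30 + 31 + 31 + 28 + 31 + 30 + 31 + 30 + 31 + 31 + 30 + 31 + 30 + 31 + 31 + 29 + 31 + 30 + 31 + 30 + 31 + 31 + 30 + 31 + 30 + 31 + 29 = 1550.

1550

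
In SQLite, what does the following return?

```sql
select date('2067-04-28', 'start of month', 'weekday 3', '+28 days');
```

2067-05-04

`start of month` rewinds 2067-04-28 to 2067-04-01.
`weekday 3` advances to the next Wednesday; 2067-04-01 is a Friday, so it moves forward to 2067-04-06.
April 2067 has 30 days; 24 remain after the 6th, so 25 days reach 2067-05-01.
Advancing 3 more days within May lands on 2067-05-04.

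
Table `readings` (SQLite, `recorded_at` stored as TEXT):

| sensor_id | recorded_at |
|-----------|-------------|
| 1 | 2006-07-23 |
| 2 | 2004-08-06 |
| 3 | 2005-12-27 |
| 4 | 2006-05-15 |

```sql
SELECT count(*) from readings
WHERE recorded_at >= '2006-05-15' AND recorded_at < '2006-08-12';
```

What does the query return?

2

Rows in [2006-05-15, 2006-08-12): 2006-07-23, 2006-05-15 → 2 rows.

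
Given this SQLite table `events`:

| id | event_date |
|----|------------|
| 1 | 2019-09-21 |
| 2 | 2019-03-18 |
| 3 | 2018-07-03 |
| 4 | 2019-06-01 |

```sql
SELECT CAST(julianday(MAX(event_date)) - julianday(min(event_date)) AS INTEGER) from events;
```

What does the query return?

445

MIN = 2018-07-03, MAX = 2019-09-21.
28 days remain in July 2018 after the 3rd (31 − 3).
Full months from August 2018 through August 2019 contribute their day counts.
Then 21 days into September 2019.
Total: 28 + 31 + 30 + 31 + 30 + 31 + 31 + 28 + 31 + 30 + 31 + 30 + 31 + 31 + 21 = 445.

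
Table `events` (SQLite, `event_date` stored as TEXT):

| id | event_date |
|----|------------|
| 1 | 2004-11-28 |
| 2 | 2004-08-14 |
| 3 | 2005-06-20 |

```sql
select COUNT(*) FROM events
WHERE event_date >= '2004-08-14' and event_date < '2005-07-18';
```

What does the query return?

Rows in [2004-08-14, 2005-07-18): 2004-11-28, 2004-08-14, 2005-06-20 → 3 rows.

3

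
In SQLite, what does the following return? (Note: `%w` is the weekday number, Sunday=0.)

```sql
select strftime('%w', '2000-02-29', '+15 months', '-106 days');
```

First apply '+15 months', '-106 days': 2000-02-29 → 2001-02-12.
2001-02-12 is a Monday; with Sunday=0 that is 1.

1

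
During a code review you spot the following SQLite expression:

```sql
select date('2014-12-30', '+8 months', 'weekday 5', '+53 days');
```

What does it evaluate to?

2015-10-27

Adding +8 months to 2014-12-30 gives 2015-08-30.
`weekday 5` advances to the next Friday; 2015-08-30 is a Sunday, so it moves forward to 2015-09-04.
Applying '+53 days' to 2015-09-04: counting 53 days forward gives 2015-10-27.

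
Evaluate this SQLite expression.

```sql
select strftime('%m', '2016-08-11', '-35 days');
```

First apply '-35 days': 2016-08-11 → 2016-07-07.
`%m` extracts the 2-digit month (01-12): 07.

07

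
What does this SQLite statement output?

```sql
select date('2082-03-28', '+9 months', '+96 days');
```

Adding +9 months to 2082-03-28 gives 2082-12-28.
Applying '+96 days' to 2082-12-28: counting 96 days forward gives 2083-04-03.

2083-04-03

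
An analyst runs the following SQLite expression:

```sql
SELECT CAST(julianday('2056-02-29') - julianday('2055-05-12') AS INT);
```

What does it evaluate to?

19 days remain in May 2055 after the 12th (31 − 12).
Full months from June 2055 through January 2056 contribute their day counts.
Then 29 days into February 2056.
Total: 19 + 30 + 31 + 31 + 30 + 31 + 30 + 31 + 31 + 29 = 293.

293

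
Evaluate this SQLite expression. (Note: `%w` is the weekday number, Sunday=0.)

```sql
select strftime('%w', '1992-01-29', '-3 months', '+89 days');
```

0

First apply '-3 months', '+89 days': 1992-01-29 → 1992-01-26.
1992-01-26 is a Sunday; with Sunday=0 that is 0.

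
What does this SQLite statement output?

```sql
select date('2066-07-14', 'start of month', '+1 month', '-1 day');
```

`start of month` rewinds 2066-07-14 to 2066-07-01.
Adding +1 month to 2066-07-01 gives 2066-08-01.
Going back 1 day from 2066-08-01 reaches 2066-07-31 (last day of July, 31 days).

2066-07-31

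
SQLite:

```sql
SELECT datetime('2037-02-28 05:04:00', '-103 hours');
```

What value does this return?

-103 hours from 2037-02-28 05:04:00 is 2037-02-23 22:04:00 (crosses midnight).

2037-02-23 22:04:00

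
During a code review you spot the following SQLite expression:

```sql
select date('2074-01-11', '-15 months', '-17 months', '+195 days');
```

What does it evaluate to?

2071-11-22

Adding -15 months to 2074-01-11 gives 2072-10-11.
Adding -17 months to 2072-10-11 gives 2071-05-11.
Applying '+195 days' to 2071-05-11: counting 195 days forward gives 2071-11-22.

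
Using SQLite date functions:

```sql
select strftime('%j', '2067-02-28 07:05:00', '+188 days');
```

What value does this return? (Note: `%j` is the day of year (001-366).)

247

First apply '+188 days': 2067-02-28 07:05:00 → 2067-09-04 07:05:00.
Day-of-year for 2067-09-04: days since 2067-01-01 inclusive = 247, zero-padded to 247.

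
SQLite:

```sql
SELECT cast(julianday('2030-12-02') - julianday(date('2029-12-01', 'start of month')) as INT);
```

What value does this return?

366

`start of month` rewinds 2029-12-01 to 2029-12-01.
30 days remain in December 2029 after the 1st (31 − 1).
Full months from January 2030 through November 2030 contribute their day counts.
Then 2 days into December 2030.
Total: 30 + 31 + 28 + 31 + 30 + 31 + 30 + 31 + 31 + 30 + 31 + 30 + 2 = 366.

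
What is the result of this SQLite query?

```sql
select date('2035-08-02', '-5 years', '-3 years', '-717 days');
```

Adding -5 years to 2035-08-02 gives 2030-08-02.
Adding -3 years to 2030-08-02 gives 2027-08-02.
Applying '-717 days' to 2027-08-02: counting 717 days back gives 2025-08-15.

2025-08-15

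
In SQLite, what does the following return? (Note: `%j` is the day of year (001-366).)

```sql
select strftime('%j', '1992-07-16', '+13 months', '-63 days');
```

165

First apply '+13 months', '-63 days': 1992-07-16 → 1993-06-14.
Day-of-year for 1993-06-14: days since 1993-01-01 inclusive = 165, zero-padded to 165.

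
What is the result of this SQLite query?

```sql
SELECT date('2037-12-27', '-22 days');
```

Going back 22 days within December lands on 2037-12-05.

2037-12-05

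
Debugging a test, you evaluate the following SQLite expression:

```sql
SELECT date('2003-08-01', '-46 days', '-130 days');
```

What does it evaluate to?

Applying '-46 days' to 2003-08-01: counting 46 days back gives 2003-06-16.
Applying '-130 days' to 2003-06-16: counting 130 days back gives 2003-02-06.

2003-02-06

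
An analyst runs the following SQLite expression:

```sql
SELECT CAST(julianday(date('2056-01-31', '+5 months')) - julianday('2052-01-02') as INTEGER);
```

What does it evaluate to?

1642

Adding +5 months to 2056-01-31 targets 2056-06-31. June 2056 has only 30 days, so SQLite normalizes the 1-day overflow forward to 2056-07-01.
29 days remain in January 2052 after the 2nd (31 − 2).
Full months from February 2052 through June 2056 contribute their day counts.
Then 1 day into July 2056.
Total: 29 + 29 + 31 + 30 + 31 + 30 + 31 + 31 + 30 + 31 + 30 + 31 + 31 + 28 + 31 + 30 + 31 + 30 + 31 + 31 + 30 + 31 + 30 + 31 + 31 + 28 + 31 + 30 + 31 + 30 + 31 + 31 + 30 + 31 + 30 + 31 + 31 + 28 + 31 + 30 + 31 + 30 + 31 + 31 + 30 + 31 + 30 + 31 + 31 + 29 + 31 + 30 + 31 + 30 + 1 = 1642.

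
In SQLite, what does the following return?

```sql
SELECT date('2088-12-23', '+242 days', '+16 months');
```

2090-12-22

Applying '+242 days' to 2088-12-23: counting 242 days forward gives 2089-08-22.
Adding +16 months to 2089-08-22 gives 2090-12-22.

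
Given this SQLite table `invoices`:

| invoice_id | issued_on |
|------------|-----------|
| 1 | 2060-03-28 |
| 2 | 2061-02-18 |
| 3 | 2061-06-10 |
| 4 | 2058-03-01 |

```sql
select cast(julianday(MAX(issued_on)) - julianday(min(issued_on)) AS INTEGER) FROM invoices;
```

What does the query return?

MIN = 2058-03-01, MAX = 2061-06-10.
30 days remain in March 2058 after the 1st (31 − 1).
Full months from April 2058 through May 2061 contribute their day counts.
Then 10 days into June 2061.
Total: 30 + 30 + 31 + 30 + 31 + 31 + 30 + 31 + 30 + 31 + 31 + 28 + 31 + 30 + 31 + 30 + 31 + 31 + 30 + 31 + 30 + 31 + 31 + 29 + 31 + 30 + 31 + 30 + 31 + 31 + 30 + 31 + 30 + 31 + 31 + 28 + 31 + 30 + 31 + 10 = 1197.

1197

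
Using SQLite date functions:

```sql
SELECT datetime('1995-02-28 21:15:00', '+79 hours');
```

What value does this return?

1995-03-04 04:15:00

+79 hours from 1995-02-28 21:15:00 is 1995-03-04 04:15:00 (crosses midnight).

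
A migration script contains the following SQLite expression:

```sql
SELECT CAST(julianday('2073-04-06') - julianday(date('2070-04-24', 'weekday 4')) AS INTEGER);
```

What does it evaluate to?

`weekday 4` advances to the next Thursday; 2070-04-24 is already a Thursday, so it stays at 2070-04-24.
6 days remain in April 2070 after the 24th (30 − 24).
Full months from May 2070 through March 2073 contribute their day counts.
Then 6 days into April 2073.
Total: 6 + 31 + 30 + 31 + 31 + 30 + 31 + 30 + 31 + 31 + 28 + 31 + 30 + 31 + 30 + 31 + 31 + 30 + 31 + 30 + 31 + 31 + 29 + 31 + 30 + 31 + 30 + 31 + 31 + 30 + 31 + 30 + 31 + 31 + 28 + 31 + 6 = 1078.

1078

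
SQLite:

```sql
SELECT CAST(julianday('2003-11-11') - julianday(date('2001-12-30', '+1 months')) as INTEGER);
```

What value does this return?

Adding +1 month to 2001-12-30 gives 2002-01-30.
1 day remains in January 2002 after the 30th (31 − 30).
Full months from February 2002 through October 2003 contribute their day counts.
Then 11 days into November 2003.
Total: 1 + 28 + 31 + 30 + 31 + 30 + 31 + 31 + 30 + 31 + 30 + 31 + 31 + 28 + 31 + 30 + 31 + 30 + 31 + 31 + 30 + 31 + 11 = 650.

650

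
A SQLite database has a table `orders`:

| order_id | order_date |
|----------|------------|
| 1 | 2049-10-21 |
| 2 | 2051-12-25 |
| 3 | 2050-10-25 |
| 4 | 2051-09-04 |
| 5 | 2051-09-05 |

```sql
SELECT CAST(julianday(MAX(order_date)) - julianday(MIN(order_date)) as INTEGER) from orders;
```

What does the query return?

795

MIN = 2049-10-21, MAX = 2051-12-25.
10 days remain in October 2049 after the 21st (31 − 21).
Full months from November 2049 through November 2051 contribute their day counts.
Then 25 days into December 2051.
Total: 10 + 30 + 31 + 31 + 28 + 31 + 30 + 31 + 30 + 31 + 31 + 30 + 31 + 30 + 31 + 31 + 28 + 31 + 30 + 31 + 30 + 31 + 31 + 30 + 31 + 30 + 25 = 795.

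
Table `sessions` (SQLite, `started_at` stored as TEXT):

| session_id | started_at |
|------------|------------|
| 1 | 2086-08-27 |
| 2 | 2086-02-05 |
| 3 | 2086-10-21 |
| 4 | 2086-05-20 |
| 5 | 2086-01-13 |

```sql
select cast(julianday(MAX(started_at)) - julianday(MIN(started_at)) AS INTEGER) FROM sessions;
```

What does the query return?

281

MIN = 2086-01-13, MAX = 2086-10-21.
18 days remain in January 2086 after the 13th (31 − 13).
Full months from February 2086 through September 2086 contribute their day counts.
Then 21 days into October 2086.
Total: 18 + 28 + 31 + 30 + 31 + 30 + 31 + 31 + 30 + 21 = 281.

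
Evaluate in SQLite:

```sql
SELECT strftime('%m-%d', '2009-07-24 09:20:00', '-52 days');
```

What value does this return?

06-02

First apply '-52 days': 2009-07-24 09:20:00 → 2009-06-02 09:20:00.
`%m-%d` extracts the month-day: 06-02.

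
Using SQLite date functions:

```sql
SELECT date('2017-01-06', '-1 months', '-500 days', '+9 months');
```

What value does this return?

Adding -1 month to 2017-01-06 gives 2016-12-06.
Applying '-500 days' to 2016-12-06: counting 500 days back gives 2015-07-25.
Adding +9 months to 2015-07-25 gives 2016-04-25.

2016-04-25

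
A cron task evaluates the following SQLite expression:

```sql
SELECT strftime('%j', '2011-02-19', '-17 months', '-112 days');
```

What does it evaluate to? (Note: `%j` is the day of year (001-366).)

150

First apply '-17 months', '-112 days': 2011-02-19 → 2009-05-30.
Day-of-year for 2009-05-30: days since 2009-01-01 inclusive = 150, zero-padded to 150.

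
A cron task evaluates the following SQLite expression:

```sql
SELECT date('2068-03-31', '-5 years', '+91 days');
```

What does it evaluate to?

2063-06-30

Adding -5 years to 2068-03-31 gives 2063-03-31.
Applying '+91 days' to 2063-03-31: counting 91 days forward gives 2063-06-30.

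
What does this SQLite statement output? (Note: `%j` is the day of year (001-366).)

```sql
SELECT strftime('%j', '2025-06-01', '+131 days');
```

First apply '+131 days': 2025-06-01 → 2025-10-10.
Day-of-year for 2025-10-10: days since 2025-01-01 inclusive = 283, zero-padded to 283.

283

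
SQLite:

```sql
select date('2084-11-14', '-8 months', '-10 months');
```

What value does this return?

Adding -8 months to 2084-11-14 gives 2084-03-14.
Adding -10 months to 2084-03-14 gives 2083-05-14.

2083-05-14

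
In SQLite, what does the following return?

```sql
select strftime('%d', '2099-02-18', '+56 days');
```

15

First apply '+56 days': 2099-02-18 → 2099-04-15.
`%d` extracts the 2-digit day of month: 15.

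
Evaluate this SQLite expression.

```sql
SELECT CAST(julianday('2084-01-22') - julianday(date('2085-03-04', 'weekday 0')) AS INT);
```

`weekday 0` advances to the next Sunday; 2085-03-04 is already a Sunday, so it stays at 2085-03-04.
9 days remain in January 2084 after the 22nd (31 − 22).
Full months from February 2084 through February 2085 contribute their day counts.
Then 4 days into March 2085.
Total: 9 + 29 + 31 + 30 + 31 + 30 + 31 + 31 + 30 + 31 + 30 + 31 + 31 + 28 + 4 = 407.
The subtraction is earlier − later, so the result is −407 → -407.

-407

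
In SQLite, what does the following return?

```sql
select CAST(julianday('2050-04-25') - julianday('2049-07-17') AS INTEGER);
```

14 days remain in July 2049 after the 17th (31 − 17).
Full months from August 2049 through March 2050 contribute their day counts.
Then 25 days into April 2050.
Total: 14 + 31 + 30 + 31 + 30 + 31 + 31 + 28 + 31 + 25 = 282.

282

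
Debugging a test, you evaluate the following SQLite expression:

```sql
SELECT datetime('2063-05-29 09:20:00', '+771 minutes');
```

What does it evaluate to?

771 minutes = 12h 51m; +771 minutes from 2063-05-29 09:20:00 is 2063-05-29 22:11:00.

2063-05-29 22:11:00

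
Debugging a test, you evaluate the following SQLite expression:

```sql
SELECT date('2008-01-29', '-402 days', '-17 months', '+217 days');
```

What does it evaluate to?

2006-02-25

Applying '-402 days' to 2008-01-29: counting 402 days back gives 2006-12-23.
Adding -17 months to 2006-12-23 gives 2005-07-23.
Applying '+217 days' to 2005-07-23: counting 217 days forward gives 2006-02-25.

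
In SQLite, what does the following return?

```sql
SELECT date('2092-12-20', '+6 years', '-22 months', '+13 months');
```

2098-03-20

Adding +6 years to 2092-12-20 gives 2098-12-20.
Adding -22 months to 2098-12-20 gives 2097-02-20.
Adding +13 months to 2097-02-20 gives 2098-03-20.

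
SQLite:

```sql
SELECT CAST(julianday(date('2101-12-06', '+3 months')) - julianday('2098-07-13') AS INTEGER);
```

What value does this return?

Adding +3 months to 2101-12-06 gives 2102-03-06.
18 days remain in July 2098 after the 13th (31 − 13).
Full months from August 2098 through February 2102 contribute their day counts.
Then 6 days into March 2102.
Total: 18 + 31 + 30 + 31 + 30 + 31 + 31 + 28 + 31 + 30 + 31 + 30 + 31 + 31 + 30 + 31 + 30 + 31 + 31 + 28 + 31 + 30 + 31 + 30 + 31 + 31 + 30 + 31 + 30 + 31 + 31 + 28 + 31 + 30 + 31 + 30 + 31 + 31 + 30 + 31 + 30 + 31 + 31 + 28 + 6 = 1331.

1331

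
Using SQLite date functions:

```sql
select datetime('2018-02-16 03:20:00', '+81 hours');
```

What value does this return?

+81 hours from 2018-02-16 03:20:00 is 2018-02-19 12:20:00 (crosses midnight).

2018-02-19 12:20:00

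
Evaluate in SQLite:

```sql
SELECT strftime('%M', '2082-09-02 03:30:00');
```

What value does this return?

30

`%M` extracts the 2-digit minute: 30.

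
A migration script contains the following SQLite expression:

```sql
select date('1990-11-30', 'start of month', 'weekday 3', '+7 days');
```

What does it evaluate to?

`start of month` rewinds 1990-11-30 to 1990-11-01.
`weekday 3` advances to the next Wednesday; 1990-11-01 is a Thursday, so it moves forward to 1990-11-07.
Advancing 7 more days within November lands on 1990-11-14.

1990-11-14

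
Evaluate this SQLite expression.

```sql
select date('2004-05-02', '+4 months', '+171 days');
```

2005-02-20

Adding +4 months to 2004-05-02 gives 2004-09-02.
Applying '+171 days' to 2004-09-02: counting 171 days forward gives 2005-02-20.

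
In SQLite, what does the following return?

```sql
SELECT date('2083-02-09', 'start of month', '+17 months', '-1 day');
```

2084-06-30

`start of month` rewinds 2083-02-09 to 2083-02-01.
Adding +17 months to 2083-02-01 gives 2084-07-01.
Going back 1 day from 2084-07-01 reaches 2084-06-30 (last day of June, 30 days).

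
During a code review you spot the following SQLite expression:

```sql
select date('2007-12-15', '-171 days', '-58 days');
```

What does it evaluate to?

2007-04-30

Applying '-171 days' to 2007-12-15: counting 171 days back gives 2007-06-27.
Applying '-58 days' to 2007-06-27: counting 58 days back gives 2007-04-30.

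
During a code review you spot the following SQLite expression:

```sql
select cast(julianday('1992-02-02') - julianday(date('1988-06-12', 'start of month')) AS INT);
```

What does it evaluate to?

`start of month` rewinds 1988-06-12 to 1988-06-01.
29 days remain in June 1988 after the 1st (30 − 1).
Full months from July 1988 through January 1992 contribute their day counts.
Then 2 days into February 1992.
Total: 29 + 31 + 31 + 30 + 31 + 30 + 31 + 31 + 28 + 31 + 30 + 31 + 30 + 31 + 31 + 30 + 31 + 30 + 31 + 31 + 28 + 31 + 30 + 31 + 30 + 31 + 31 + 30 + 31 + 30 + 31 + 31 + 28 + 31 + 30 + 31 + 30 + 31 + 31 + 30 + 31 + 30 + 31 + 31 + 2 = 1341.

1341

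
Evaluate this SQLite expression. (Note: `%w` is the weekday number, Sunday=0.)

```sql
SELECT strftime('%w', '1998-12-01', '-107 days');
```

First apply '-107 days': 1998-12-01 → 1998-08-16.
1998-08-16 is a Sunday; with Sunday=0 that is 0.

0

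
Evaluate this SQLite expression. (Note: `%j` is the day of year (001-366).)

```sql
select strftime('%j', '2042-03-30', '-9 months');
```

181

First apply '-9 months': 2042-03-30 → 2041-06-30.
Day-of-year for 2041-06-30: days since 2041-01-01 inclusive = 181, zero-padded to 181.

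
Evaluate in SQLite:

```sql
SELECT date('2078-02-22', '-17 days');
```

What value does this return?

Going back 17 days within February lands on 2078-02-05.

2078-02-05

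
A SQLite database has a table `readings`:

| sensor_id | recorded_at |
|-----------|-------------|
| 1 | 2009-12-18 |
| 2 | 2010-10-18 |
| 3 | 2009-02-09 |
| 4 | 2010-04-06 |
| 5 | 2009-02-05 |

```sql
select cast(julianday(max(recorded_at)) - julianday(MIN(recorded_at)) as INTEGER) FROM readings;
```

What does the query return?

MIN = 2009-02-05, MAX = 2010-10-18.
23 days remain in February 2009 after the 5th (28 − 5).
Full months from March 2009 through September 2010 contribute their day counts.
Then 18 days into October 2010.
Total: 23 + 31 + 30 + 31 + 30 + 31 + 31 + 30 + 31 + 30 + 31 + 31 + 28 + 31 + 30 + 31 + 30 + 31 + 31 + 30 + 18 = 620.

620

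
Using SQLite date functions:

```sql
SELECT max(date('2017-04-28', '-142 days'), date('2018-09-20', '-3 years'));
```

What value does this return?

2016-12-07

date('2017-04-28', '-142 days') → 2016-12-07.
date('2018-09-20', '-3 years') → 2015-09-20.
Later of the two is 2016-12-07.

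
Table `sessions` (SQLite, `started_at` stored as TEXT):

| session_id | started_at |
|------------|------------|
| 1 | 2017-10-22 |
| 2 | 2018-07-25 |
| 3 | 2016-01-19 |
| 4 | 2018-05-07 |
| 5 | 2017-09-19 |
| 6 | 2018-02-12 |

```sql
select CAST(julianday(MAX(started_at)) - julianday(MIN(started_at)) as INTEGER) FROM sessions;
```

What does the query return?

MIN = 2016-01-19, MAX = 2018-07-25.
12 days remain in January 2016 after the 19th (31 − 19).
Full months from February 2016 through June 2018 contribute their day counts.
Then 25 days into July 2018.
Total: 12 + 29 + 31 + 30 + 31 + 30 + 31 + 31 + 30 + 31 + 30 + 31 + 31 + 28 + 31 + 30 + 31 + 30 + 31 + 31 + 30 + 31 + 30 + 31 + 31 + 28 + 31 + 30 + 31 + 30 + 25 = 918.

918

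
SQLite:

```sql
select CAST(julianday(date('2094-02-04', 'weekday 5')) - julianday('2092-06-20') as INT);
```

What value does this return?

595

`weekday 5` advances to the next Friday; 2094-02-04 is a Thursday, so it moves forward to 2094-02-05.
10 days remain in June 2092 after the 20th (30 − 20).
Full months from July 2092 through January 2094 contribute their day counts.
Then 5 days into February 2094.
Total: 10 + 31 + 31 + 30 + 31 + 30 + 31 + 31 + 28 + 31 + 30 + 31 + 30 + 31 + 31 + 30 + 31 + 30 + 31 + 31 + 5 = 595.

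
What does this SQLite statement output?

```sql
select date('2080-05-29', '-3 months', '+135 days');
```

Adding -3 months to 2080-05-29 gives 2080-02-29.
Applying '+135 days' to 2080-02-29: counting 135 days forward gives 2080-07-13.

2080-07-13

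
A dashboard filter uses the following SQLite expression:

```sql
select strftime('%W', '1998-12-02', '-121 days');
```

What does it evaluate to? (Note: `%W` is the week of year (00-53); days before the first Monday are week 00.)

First apply '-121 days': 1998-12-02 → 1998-08-03.
1998-08-03 is a Monday. SQLite's %W counts Mondays since the year started; the result is 31.

31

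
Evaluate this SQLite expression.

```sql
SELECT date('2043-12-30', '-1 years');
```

2042-12-30

Adding -1 year to 2043-12-30 gives 2042-12-30.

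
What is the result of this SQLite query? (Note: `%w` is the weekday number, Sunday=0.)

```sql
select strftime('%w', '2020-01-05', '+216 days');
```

First apply '+216 days': 2020-01-05 → 2020-08-08.
2020-08-08 is a Saturday; with Sunday=0 that is 6.

6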